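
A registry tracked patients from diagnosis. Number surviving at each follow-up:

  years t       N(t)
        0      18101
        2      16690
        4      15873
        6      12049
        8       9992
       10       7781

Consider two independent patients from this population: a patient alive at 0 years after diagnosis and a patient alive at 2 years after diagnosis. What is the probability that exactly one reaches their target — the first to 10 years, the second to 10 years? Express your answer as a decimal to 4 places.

p₁ = N(10)/N(0) = 7781/18101 = 0.429866; p₂ = N(10)/N(2) = 7781/16690 = 0.466207.
P(exactly one) = p₁(1−p₂) + (1−p₁)p₂ = 0.229459 + 0.265800 = 0.495260.

0.4953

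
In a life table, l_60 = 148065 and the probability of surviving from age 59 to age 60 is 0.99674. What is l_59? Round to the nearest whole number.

148549

l_59 = l_60 / p = 148065 / 0.99674 = 148549.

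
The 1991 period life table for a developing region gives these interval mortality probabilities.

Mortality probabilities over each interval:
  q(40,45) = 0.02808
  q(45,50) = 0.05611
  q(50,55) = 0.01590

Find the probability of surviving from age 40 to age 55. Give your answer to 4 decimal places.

0.9028

P(survive 40→55) = (1 − 0.02808) × (1 − 0.05611) × (1 − 0.01590).
= 0.97192 × 0.94389 × 0.98410 = 0.902799.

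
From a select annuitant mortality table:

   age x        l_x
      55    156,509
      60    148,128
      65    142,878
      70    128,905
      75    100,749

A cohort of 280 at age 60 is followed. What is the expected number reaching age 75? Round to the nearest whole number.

190

The relevant probability is 100,749/148,128 = 0.680148.
Expected number = 280 × 0.680148 = 190.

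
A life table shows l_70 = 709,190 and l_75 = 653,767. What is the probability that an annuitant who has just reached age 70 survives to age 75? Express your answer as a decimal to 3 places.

We want 5p70 = l_75/l_70.
The conditional survival probability is l_75/l_70 = 653,767/709,190 = 0.921850.

0.922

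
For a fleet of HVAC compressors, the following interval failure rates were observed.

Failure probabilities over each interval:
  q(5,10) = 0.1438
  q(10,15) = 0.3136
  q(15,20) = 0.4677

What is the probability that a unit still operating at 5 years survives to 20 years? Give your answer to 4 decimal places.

0.3128

Chaining the interval survival probabilities: (1 − 0.1438) × (1 − 0.3136) × (1 − 0.4677).
= 0.8562 × 0.6864 × 0.5323 = 0.312830.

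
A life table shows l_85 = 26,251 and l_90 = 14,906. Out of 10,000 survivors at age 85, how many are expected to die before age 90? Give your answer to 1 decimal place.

The relevant probability is 1 − 14,906/26,251 = 0.432174.
Expected number = 10,000 × 0.432174 = 4321.7.

4321.7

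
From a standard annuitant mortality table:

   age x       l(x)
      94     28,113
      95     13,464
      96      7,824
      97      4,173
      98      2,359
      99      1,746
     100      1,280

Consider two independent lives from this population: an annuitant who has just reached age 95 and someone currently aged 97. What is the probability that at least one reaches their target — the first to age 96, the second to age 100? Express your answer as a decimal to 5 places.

p₁ = l(96)/l(95) = 7,824/13,464 = 0.581105; p₂ = l(100)/l(97) = 1,280/4,173 = 0.306734.
P(at least one) = 1 − (1−p₁)(1−p₂) = 1 − 0.418895 × 0.693266 = 0.709594.

0.70959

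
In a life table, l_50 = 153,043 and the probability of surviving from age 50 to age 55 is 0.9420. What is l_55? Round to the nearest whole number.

l_55 = l_50 × p = 153,043 × 0.9420 = 144167.

144167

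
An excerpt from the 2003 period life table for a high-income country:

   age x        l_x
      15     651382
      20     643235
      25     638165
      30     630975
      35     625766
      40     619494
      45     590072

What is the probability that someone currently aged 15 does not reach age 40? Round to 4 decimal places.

P(die before 40 | alive at 15) = 1 − l_40/l_15 = 1 − 619494/651382 = (31888)/651382 = 0.048954.

0.0490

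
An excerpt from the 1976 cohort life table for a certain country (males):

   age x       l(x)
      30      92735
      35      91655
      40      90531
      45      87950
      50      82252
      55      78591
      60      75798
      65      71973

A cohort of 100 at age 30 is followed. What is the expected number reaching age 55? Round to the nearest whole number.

85

The relevant probability is 78591/92735 = 0.847479.
Expected number = 100 × 0.847479 = 85.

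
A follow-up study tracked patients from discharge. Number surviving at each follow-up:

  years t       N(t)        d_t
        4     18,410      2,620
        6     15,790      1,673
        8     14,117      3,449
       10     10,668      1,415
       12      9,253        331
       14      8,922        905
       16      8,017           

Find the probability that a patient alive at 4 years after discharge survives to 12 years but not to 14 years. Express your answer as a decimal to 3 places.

0.018

This is the probability of reaching 12 but not 14, conditional on being alive at 4: (N(12) − N(14)) / N(4).
= (9,253 − 8,922) / 18,410 = 331 / 18,410 = 0.017979.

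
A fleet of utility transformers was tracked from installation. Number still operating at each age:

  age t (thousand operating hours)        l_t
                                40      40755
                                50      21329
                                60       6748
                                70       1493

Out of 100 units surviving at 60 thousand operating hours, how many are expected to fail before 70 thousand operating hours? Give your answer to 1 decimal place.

The relevant probability is 1 − 1493/6748 = 0.778749.
Expected number = 100 × 0.778749 = 77.9.

77.9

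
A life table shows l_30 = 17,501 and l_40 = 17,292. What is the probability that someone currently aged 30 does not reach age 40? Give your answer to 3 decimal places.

0.012

P(die before 40 | alive at 30) = 1 − l_40/l_30 = 1 − 17,292/17,501 = (209)/17,501 = 0.011942.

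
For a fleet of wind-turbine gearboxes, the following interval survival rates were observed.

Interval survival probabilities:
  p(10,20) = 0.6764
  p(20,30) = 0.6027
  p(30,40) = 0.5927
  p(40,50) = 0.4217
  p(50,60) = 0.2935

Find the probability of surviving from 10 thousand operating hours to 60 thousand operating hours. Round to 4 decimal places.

P(survive 10→60) = 0.6764 × 0.6027 × 0.5927 × 0.4217 × 0.2935.
= 0.029906.

0.0299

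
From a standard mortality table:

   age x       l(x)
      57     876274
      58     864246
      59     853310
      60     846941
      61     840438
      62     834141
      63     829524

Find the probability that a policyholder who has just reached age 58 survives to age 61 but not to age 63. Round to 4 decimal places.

0.0126

This is the probability of reaching 61 but not 63, conditional on being alive at 58: (l(61) − l(63)) / l(58).
= (840438 − 829524) / 864246 = 10914 / 864246 = 0.012628.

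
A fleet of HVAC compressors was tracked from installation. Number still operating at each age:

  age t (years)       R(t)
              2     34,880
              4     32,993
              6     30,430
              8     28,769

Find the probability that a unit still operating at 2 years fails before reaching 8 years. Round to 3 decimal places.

0.175

P(fail before 8 | operational at 2) = 1 − R(8)/R(2) = 1 − 28,769/34,880 = (6,111)/34,880 = 0.175201.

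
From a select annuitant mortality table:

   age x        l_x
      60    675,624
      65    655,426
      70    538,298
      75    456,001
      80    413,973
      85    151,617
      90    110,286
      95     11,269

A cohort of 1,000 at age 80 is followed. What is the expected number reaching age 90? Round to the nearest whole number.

The relevant probability is 110,286/413,973 = 0.266409.
Expected number = 1,000 × 0.266409 = 266.

266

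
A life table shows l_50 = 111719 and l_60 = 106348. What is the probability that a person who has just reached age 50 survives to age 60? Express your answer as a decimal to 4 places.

0.9519

We want 10p50 = l_60/l_50.
The conditional survival probability is l_60/l_50 = 106348/111719 = 0.951924.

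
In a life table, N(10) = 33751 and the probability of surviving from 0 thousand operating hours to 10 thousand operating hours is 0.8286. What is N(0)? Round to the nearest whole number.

N(0) = N(10) / p = 33751 / 0.8286 = 40733.

40733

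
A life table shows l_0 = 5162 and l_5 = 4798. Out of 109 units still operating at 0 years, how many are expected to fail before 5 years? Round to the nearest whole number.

The relevant probability is 1 − 4798/5162 = 0.070515.
Expected number = 109 × 0.070515 = 8.

8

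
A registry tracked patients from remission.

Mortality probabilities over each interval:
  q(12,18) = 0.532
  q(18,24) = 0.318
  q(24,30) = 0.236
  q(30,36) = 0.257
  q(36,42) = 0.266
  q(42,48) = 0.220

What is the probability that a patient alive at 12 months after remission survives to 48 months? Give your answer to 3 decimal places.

Chaining the interval survival probabilities: (1 − 0.532) × (1 − 0.318) × (1 − 0.236) × (1 − 0.257) × (1 − 0.266) × (1 − 0.220).
= 0.468 × 0.682 × 0.764 × 0.743 × 0.734 × 0.780 = 0.103730.

0.104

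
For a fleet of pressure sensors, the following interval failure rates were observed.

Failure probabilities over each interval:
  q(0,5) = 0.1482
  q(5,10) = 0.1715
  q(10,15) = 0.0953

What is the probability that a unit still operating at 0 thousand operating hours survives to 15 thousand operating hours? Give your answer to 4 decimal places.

P(survive 0→15) = (1 − 0.1482) × (1 − 0.1715) × (1 − 0.0953).
= 0.8518 × 0.8285 × 0.9047 = 0.638462.

0.6385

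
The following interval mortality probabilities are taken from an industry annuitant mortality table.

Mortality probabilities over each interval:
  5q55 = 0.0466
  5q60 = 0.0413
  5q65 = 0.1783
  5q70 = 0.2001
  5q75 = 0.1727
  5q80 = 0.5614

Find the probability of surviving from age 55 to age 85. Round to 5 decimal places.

0.21799

The overall survival probability is (1 − 0.0466) × (1 − 0.0413) × (1 − 0.1783) × (1 − 0.2001) × (1 − 0.1727) × (1 − 0.5614).
= 0.9534 × 0.9587 × 0.8217 × 0.7999 × 0.8273 × 0.4386 = 0.217991.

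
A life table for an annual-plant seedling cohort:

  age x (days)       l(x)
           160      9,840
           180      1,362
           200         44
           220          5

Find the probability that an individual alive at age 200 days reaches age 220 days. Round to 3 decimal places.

The conditional survival probability is l(220)/l(200) = 5/44 = 0.113636.

0.114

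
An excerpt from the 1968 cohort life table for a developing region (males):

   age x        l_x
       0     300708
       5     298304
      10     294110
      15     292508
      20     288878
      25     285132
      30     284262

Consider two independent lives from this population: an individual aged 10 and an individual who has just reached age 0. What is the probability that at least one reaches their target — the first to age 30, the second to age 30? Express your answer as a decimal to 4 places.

p₁ = l_30/l_10 = 284262/294110 = 0.966516; p₂ = l_30/l_0 = 284262/300708 = 0.945309.
P(at least one) = 1 − (1−p₁)(1−p₂) = 1 − 0.033484 × 0.054691 = 0.998169.

0.9982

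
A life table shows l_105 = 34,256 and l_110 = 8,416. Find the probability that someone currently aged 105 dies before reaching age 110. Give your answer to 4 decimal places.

P(die before 110 | alive at 105) = 1 − l_110/l_105 = 1 − 8,416/34,256 = (25,840)/34,256 = 0.754320.

0.7543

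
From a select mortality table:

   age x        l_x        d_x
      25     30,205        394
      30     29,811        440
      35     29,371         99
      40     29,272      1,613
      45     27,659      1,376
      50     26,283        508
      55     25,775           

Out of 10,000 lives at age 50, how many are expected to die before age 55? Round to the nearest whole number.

193

The relevant probability is 1 − 25,775/26,283 = 0.019328.
Expected number = 10,000 × 0.019328 = 193.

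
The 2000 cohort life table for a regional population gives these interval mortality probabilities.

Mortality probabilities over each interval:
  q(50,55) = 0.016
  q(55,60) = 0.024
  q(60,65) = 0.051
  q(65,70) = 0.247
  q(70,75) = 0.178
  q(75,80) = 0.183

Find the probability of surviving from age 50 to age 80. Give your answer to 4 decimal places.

0.4609

P(survive 50→80) = (1 − 0.016) × (1 − 0.024) × (1 − 0.051) × (1 − 0.247) × (1 − 0.178) × (1 − 0.183).
= 0.984 × 0.976 × 0.949 × 0.753 × 0.822 × 0.817 = 0.460893.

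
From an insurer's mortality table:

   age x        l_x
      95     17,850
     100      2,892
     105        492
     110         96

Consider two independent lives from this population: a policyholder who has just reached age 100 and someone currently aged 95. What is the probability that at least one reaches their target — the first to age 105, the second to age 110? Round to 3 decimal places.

0.175

p₁ = l_105/l_100 = 492/2,892 = 0.170124; p₂ = l_110/l_95 = 96/17,850 = 0.005378.
P(at least one) = 1 − (1−p₁)(1−p₂) = 1 − 0.829876 × 0.994622 = 0.174587.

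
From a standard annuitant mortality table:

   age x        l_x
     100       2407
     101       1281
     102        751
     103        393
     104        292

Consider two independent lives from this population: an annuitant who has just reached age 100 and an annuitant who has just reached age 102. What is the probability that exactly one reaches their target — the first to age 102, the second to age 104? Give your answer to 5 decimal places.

0.45820

p₁ = l_102/l_100 = 751/2407 = 0.312007; p₂ = l_104/l_102 = 292/751 = 0.388815.
P(exactly one) = p₁(1−p₂) + (1−p₁)p₂ = 0.190694 + 0.267502 = 0.458196.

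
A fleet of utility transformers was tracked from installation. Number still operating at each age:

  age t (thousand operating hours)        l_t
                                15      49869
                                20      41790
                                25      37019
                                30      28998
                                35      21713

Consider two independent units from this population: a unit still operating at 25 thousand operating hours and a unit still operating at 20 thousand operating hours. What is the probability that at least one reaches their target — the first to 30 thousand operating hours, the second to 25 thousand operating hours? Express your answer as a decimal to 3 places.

0.975

p₁ = l_30/l_25 = 28998/37019 = 0.783327; p₂ = l_25/l_20 = 37019/41790 = 0.885834.
P(at least one) = 1 − (1−p₁)(1−p₂) = 1 − 0.216673 × 0.114166 = 0.975263.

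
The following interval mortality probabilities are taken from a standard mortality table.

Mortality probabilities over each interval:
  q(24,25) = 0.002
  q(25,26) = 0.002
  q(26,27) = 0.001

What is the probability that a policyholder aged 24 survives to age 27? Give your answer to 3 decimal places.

0.995

Survival from 24 to 27 is the product of surviving each interval: (1 − 0.002) × (1 − 0.002) × (1 − 0.001).
= 0.998 × 0.998 × 0.999 = 0.995008.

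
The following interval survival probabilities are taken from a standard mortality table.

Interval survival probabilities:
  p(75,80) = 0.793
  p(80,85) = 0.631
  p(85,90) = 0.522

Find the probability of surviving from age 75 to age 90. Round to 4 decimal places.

Chaining the interval survival probabilities: 0.793 × 0.631 × 0.522.
= 0.261200.

0.2612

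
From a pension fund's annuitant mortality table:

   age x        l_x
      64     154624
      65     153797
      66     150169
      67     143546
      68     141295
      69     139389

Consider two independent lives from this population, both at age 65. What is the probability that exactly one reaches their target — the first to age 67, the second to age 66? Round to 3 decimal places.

0.087

p₁ = l_67/l_65 = 143546/153797 = 0.933347; p₂ = l_66/l_65 = 150169/153797 = 0.976410.
P(exactly one) = p₁(1−p₂) + (1−p₁)p₂ = 0.022018 + 0.065081 = 0.087098.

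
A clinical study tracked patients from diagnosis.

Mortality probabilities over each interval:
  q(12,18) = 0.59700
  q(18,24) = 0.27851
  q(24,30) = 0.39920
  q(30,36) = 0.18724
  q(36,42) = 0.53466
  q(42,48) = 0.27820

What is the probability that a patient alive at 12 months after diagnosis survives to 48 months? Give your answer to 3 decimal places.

Survival from 12 to 48 is the product of surviving each interval: (1 − 0.59700) × (1 − 0.27851) × (1 − 0.39920) × (1 − 0.18724) × (1 − 0.53466) × (1 − 0.27820).
= 0.40300 × 0.72149 × 0.60080 × 0.81276 × 0.46534 × 0.72180 = 0.047689.

0.048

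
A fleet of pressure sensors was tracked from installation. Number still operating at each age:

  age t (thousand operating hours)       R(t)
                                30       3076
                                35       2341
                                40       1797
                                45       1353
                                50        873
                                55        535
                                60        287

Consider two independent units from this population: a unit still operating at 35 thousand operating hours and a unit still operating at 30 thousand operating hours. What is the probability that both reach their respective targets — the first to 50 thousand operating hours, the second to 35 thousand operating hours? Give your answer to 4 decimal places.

0.2838

p₁ = R(50)/R(35) = 873/2341 = 0.372918; p₂ = R(35)/R(30) = 2341/3076 = 0.761053.
P(both) = p₁ × p₂ = 0.372918 × 0.761053 = 0.283810.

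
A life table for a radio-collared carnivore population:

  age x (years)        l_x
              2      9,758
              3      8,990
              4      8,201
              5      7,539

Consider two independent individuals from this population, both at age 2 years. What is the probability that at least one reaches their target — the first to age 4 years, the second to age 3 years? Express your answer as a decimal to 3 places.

0.987

p₁ = l_4/l_2 = 8,201/9,758 = 0.840439; p₂ = l_3/l_2 = 8,990/9,758 = 0.921295.
P(at least one) = 1 − (1−p₁)(1−p₂) = 1 − 0.159561 × 0.078705 = 0.987442.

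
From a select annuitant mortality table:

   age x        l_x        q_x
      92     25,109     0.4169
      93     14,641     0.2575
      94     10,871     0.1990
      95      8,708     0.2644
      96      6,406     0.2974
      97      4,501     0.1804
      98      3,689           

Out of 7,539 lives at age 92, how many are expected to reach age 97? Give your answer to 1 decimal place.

The relevant probability is 4,501/25,109 = 0.179258.
Expected number = 7,539 × 0.179258 = 1351.4.

1351.4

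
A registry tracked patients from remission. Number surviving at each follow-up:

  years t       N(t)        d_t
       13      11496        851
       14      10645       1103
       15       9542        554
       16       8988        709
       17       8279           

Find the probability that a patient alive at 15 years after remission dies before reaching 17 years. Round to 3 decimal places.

P(die before 17 | alive at 15) = 1 − N(17)/N(15) = 1 − 8279/9542 = (1263)/9542 = 0.132362.

0.132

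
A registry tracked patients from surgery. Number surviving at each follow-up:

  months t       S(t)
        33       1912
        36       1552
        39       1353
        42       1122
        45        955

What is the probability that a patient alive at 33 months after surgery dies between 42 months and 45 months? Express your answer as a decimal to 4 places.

This is the probability of reaching 42 but not 45, conditional on being alive at 33: (S(42) − S(45)) / S(33).
= (1122 − 955) / 1912 = 167 / 1912 = 0.087343.

0.0873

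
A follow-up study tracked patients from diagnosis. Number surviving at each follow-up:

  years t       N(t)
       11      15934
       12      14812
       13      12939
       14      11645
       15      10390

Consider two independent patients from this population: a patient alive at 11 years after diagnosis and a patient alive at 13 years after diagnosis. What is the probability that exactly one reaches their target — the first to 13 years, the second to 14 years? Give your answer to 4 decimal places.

p₁ = N(13)/N(11) = 12939/15934 = 0.812037; p₂ = N(14)/N(13) = 11645/12939 = 0.899992.
P(exactly one) = p₁(1−p₂) + (1−p₁)p₂ = 0.081210 + 0.169165 = 0.250375.

0.2504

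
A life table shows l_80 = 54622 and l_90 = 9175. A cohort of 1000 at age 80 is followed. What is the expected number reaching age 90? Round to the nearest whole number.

The relevant probability is 9175/54622 = 0.167973.
Expected number = 1000 × 0.167973 = 168.

168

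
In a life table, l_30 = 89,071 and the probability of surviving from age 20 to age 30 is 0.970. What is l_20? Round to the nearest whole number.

91826

l_20 = l_30 / p = 89,071 / 0.970 = 91826.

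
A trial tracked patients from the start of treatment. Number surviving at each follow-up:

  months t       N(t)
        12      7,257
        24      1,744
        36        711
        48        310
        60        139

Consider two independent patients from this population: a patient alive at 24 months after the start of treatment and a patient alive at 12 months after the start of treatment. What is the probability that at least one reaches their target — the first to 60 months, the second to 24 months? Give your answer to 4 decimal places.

0.3009

p₁ = N(60)/N(24) = 139/1,744 = 0.079702; p₂ = N(24)/N(12) = 1,744/7,257 = 0.240320.
P(at least one) = 1 − (1−p₁)(1−p₂) = 1 − 0.920298 × 0.759680 = 0.300868.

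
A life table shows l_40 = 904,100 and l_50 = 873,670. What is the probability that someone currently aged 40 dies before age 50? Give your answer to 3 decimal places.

P(die before 50 | alive at 40) = 1 − l_50/l_40 = 1 − 873,670/904,100 = (30,430)/904,100 = 0.033658.

0.034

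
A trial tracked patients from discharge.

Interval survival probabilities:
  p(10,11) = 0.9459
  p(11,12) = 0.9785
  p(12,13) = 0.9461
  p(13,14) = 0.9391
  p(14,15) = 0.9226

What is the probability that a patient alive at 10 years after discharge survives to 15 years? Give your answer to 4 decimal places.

P(survive 10→15) = 0.9459 × 0.9785 × 0.9461 × 0.9391 × 0.9226.
= 0.758697.

0.7587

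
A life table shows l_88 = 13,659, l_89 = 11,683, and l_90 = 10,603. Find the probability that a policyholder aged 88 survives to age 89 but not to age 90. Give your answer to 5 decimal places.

This is the probability of reaching 89 but not 90, conditional on being alive at 88: (l_89 − l_90) / l_88.
= (11,683 − 10,603) / 13,659 = 1,080 / 13,659 = 0.079069.

0.07907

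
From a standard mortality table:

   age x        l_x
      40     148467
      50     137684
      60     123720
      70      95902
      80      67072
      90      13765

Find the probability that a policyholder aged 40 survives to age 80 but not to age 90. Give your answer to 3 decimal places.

We want 40|10q40 = (l_80 − l_90)/l_40.
This is the probability of reaching 80 but not 90, conditional on being alive at 40: (l_80 − l_90) / l_40.
= (67072 − 13765) / 148467 = 53307 / 148467 = 0.359049.

0.359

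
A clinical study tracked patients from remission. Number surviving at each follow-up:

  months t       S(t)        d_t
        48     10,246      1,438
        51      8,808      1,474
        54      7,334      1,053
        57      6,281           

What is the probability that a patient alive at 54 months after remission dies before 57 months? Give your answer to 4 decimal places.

P(die before 57 | alive at 54) = 1 − S(57)/S(54) = 1 − 6,281/7,334 = (1,053)/7,334 = 0.143578.

0.1436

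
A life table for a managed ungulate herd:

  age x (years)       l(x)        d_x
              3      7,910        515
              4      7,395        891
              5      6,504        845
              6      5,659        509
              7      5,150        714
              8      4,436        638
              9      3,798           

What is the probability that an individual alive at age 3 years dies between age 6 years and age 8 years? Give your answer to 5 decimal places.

0.15461

This is the probability of reaching 6 but not 8, conditional on being alive at 3: (l(6) − l(8)) / l(3).
= (5,659 − 4,436) / 7,910 = 1,223 / 7,910 = 0.154614.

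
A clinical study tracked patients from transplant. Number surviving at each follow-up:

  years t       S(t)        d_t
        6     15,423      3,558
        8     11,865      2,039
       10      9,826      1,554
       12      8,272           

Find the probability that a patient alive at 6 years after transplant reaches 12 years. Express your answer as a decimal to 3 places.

0.536

The conditional survival probability is S(12)/S(6) = 8,272/15,423 = 0.536342.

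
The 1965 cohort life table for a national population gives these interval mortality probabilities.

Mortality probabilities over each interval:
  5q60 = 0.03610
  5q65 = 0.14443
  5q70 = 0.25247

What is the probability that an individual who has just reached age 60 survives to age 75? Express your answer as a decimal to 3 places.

Survival from 60 to 75 is the product of surviving each interval: (1 − 0.03610) × (1 − 0.14443) × (1 − 0.25247).
= 0.96390 × 0.85557 × 0.74753 = 0.616476.

0.616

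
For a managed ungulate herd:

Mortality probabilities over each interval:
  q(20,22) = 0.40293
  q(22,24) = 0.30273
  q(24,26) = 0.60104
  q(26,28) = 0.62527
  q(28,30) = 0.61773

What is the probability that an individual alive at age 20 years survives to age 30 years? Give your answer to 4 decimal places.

0.0238

Chaining the interval survival probabilities: (1 − 0.40293) × (1 − 0.30273) × (1 − 0.60104) × (1 − 0.62527) × (1 − 0.61773).
= 0.59707 × 0.69727 × 0.39896 × 0.37473 × 0.38227 = 0.023793.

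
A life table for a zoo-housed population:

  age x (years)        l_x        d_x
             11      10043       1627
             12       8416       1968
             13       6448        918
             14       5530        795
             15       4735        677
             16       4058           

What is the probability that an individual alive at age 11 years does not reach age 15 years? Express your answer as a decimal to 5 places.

P(die before 15 | alive at 11) = 1 − l_15/l_11 = 1 − 4735/10043 = (5308)/10043 = 0.528527.

0.52853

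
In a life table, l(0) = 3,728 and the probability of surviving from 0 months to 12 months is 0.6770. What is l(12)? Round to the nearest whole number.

l(12) = l(0) × p = 3,728 × 0.6770 = 2524.

2524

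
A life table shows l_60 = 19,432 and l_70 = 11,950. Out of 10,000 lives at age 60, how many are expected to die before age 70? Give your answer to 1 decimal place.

The relevant probability is 1 − 11,950/19,432 = 0.385035.
Expected number = 10,000 × 0.385035 = 3850.3.

3850.3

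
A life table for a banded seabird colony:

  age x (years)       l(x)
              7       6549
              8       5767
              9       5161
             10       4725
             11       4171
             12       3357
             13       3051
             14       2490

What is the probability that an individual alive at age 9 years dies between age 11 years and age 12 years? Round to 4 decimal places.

This is the probability of reaching 11 but not 12, conditional on being alive at 9: (l(11) − l(12)) / l(9).
= (4171 − 3357) / 5161 = 814 / 5161 = 0.157721.

0.1577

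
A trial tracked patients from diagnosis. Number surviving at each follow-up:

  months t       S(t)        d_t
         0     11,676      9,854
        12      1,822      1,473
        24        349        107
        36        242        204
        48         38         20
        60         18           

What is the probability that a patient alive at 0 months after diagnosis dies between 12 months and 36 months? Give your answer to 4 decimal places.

0.1353

This is the probability of reaching 12 but not 36, conditional on being alive at 0: (S(12) − S(36)) / S(0).
= (1,822 − 242) / 11,676 = 1,580 / 11,676 = 0.135320.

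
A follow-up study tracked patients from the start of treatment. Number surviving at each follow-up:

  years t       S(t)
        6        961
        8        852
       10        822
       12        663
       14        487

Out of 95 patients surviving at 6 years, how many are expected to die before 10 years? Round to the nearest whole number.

The relevant probability is 1 − 822/961 = 0.144641.
Expected number = 95 × 0.144641 = 14.

14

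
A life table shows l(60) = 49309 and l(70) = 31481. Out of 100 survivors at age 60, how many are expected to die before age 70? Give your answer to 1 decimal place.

The relevant probability is 1 − 31481/49309 = 0.361557.
Expected number = 100 × 0.361557 = 36.2.

36.2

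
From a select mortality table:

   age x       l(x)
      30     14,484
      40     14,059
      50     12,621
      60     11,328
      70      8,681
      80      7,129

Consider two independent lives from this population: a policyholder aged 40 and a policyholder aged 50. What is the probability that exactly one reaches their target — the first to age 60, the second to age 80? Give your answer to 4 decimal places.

p₁ = l(60)/l(40) = 11,328/14,059 = 0.805747; p₂ = l(80)/l(50) = 7,129/12,621 = 0.564852.
P(exactly one) = p₁(1−p₂) + (1−p₁)p₂ = 0.350619 + 0.109724 = 0.460343.

0.4603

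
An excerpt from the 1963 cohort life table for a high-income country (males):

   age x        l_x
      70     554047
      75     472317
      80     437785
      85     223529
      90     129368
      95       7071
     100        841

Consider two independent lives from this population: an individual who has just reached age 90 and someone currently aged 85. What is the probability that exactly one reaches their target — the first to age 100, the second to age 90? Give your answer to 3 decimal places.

0.578

p₁ = l_100/l_90 = 841/129368 = 0.006501; p₂ = l_90/l_85 = 129368/223529 = 0.578753.
P(exactly one) = p₁(1−p₂) + (1−p₁)p₂ = 0.002739 + 0.574991 = 0.577729.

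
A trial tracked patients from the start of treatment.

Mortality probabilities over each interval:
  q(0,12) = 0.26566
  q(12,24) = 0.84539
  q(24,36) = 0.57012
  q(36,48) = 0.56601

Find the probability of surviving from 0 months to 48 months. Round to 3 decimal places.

0.021

The overall survival probability is (1 − 0.26566) × (1 − 0.84539) × (1 − 0.57012) × (1 − 0.56601).
= 0.73434 × 0.15461 × 0.42988 × 0.43399 = 0.021182.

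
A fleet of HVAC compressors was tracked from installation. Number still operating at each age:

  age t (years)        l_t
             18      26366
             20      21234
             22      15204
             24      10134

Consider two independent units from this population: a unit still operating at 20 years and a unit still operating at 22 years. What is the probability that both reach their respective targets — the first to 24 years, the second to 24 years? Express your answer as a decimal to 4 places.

0.3181

p₁ = l_24/l_20 = 10134/21234 = 0.477253; p₂ = l_24/l_22 = 10134/15204 = 0.666535.
P(both) = p₁ × p₂ = 0.477253 × 0.666535 = 0.318106.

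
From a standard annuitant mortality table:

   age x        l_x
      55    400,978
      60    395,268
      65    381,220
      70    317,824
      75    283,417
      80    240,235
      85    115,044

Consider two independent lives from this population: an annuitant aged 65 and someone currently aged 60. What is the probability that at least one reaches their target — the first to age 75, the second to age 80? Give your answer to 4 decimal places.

0.8994

p₁ = l_75/l_65 = 283,417/381,220 = 0.743447; p₂ = l_80/l_60 = 240,235/395,268 = 0.607778.
P(at least one) = 1 − (1−p₁)(1−p₂) = 1 − 0.256553 × 0.392222 = 0.899374.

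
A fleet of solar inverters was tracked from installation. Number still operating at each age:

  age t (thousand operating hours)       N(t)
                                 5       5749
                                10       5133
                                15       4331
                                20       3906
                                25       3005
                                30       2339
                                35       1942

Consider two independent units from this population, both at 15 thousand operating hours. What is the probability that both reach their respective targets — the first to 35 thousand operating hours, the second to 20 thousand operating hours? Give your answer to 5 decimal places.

p₁ = N(35)/N(15) = 1942/4331 = 0.448395; p₂ = N(20)/N(15) = 3906/4331 = 0.901870.
P(both) = p₁ × p₂ = 0.448395 × 0.901870 = 0.404394.

0.40439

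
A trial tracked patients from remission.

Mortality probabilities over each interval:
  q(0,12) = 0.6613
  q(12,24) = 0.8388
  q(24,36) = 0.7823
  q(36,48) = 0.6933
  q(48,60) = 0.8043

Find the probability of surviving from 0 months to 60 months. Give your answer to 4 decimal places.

0.0007

The overall survival probability is (1 − 0.6613) × (1 − 0.8388) × (1 − 0.7823) × (1 − 0.6933) × (1 − 0.8043).
= 0.3387 × 0.1612 × 0.2177 × 0.3067 × 0.1957 = 0.000713.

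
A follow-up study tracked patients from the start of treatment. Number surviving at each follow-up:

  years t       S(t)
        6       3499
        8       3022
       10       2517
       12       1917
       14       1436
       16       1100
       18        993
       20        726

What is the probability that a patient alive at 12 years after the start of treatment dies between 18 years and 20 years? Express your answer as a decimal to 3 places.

0.139

This is the probability of reaching 18 but not 20, conditional on being alive at 12: (S(18) − S(20)) / S(12).
= (993 − 726) / 1917 = 267 / 1917 = 0.139280.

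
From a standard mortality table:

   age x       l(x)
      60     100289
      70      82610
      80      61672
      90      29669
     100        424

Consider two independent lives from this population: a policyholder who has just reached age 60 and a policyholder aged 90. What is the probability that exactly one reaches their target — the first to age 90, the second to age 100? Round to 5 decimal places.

p₁ = l(90)/l(60) = 29669/100289 = 0.295835; p₂ = l(100)/l(90) = 424/29669 = 0.014291.
P(exactly one) = p₁(1−p₂) + (1−p₁)p₂ = 0.291607 + 0.010063 = 0.301670.

0.30167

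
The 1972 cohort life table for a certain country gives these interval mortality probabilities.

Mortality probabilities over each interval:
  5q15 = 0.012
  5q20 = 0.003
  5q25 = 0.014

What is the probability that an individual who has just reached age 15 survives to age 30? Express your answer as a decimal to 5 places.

0.97125

15p15 = (1 − 0.012) × (1 − 0.003) × (1 − 0.014).
= 0.988 × 0.997 × 0.986 = 0.971245.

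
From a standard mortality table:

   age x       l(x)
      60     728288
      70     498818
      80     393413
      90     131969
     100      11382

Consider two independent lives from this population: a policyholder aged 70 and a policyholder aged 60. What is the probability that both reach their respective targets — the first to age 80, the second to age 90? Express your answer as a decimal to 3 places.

p₁ = l(80)/l(70) = 393413/498818 = 0.788690; p₂ = l(90)/l(60) = 131969/728288 = 0.181204.
P(both) = p₁ × p₂ = 0.788690 × 0.181204 = 0.142914.

0.143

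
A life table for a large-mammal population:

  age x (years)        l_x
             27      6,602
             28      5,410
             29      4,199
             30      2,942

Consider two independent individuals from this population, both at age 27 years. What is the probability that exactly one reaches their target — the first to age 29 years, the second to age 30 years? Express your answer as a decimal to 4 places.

p₁ = l_29/l_27 = 4,199/6,602 = 0.636019; p₂ = l_30/l_27 = 2,942/6,602 = 0.445623.
P(exactly one) = p₁(1−p₂) + (1−p₁)p₂ = 0.352594 + 0.162198 = 0.514793.

0.5148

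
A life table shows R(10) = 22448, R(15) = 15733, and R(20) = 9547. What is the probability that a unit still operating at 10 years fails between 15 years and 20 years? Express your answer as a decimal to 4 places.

0.2756

This is the probability of reaching 15 but not 20, conditional on being operational at 10: (R(15) − R(20)) / R(10).
= (15733 − 9547) / 22448 = 6186 / 22448 = 0.275570.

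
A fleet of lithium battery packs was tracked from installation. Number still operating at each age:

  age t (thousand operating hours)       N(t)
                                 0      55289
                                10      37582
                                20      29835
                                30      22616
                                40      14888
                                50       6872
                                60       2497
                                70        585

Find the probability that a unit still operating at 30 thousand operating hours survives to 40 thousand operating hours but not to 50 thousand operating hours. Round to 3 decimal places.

0.354

This is the probability of reaching 40 but not 50, conditional on being operational at 30: (N(40) − N(50)) / N(30).
= (14888 − 6872) / 22616 = 8016 / 22616 = 0.354439.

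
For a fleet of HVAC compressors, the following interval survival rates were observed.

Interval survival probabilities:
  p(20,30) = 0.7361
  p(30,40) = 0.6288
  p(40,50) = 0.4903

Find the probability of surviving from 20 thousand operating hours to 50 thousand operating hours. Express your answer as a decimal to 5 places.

P(survive 20→50) = 0.7361 × 0.6288 × 0.4903.
= 0.226940.

0.22694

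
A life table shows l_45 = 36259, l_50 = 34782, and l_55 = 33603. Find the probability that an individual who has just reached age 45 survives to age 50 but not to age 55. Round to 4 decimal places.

This is the probability of reaching 50 but not 55, conditional on being alive at 45: (l_50 − l_55) / l_45.
= (34782 − 33603) / 36259 = 1179 / 36259 = 0.032516.

0.0325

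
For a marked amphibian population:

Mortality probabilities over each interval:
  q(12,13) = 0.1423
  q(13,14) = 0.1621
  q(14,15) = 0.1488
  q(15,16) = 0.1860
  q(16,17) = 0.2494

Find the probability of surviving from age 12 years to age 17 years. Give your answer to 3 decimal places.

Chaining the interval survival probabilities: (1 − 0.1423) × (1 − 0.1621) × (1 − 0.1488) × (1 − 0.1860) × (1 − 0.2494).
= 0.8577 × 0.8379 × 0.8512 × 0.8140 × 0.7506 = 0.373759.

0.374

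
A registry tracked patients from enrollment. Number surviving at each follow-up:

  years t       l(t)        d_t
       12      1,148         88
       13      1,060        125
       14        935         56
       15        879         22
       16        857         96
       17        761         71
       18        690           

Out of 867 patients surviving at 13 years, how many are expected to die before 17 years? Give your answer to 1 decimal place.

244.6

The relevant probability is 1 − 761/1,060 = 0.282075.
Expected number = 867 × 0.282075 = 244.6.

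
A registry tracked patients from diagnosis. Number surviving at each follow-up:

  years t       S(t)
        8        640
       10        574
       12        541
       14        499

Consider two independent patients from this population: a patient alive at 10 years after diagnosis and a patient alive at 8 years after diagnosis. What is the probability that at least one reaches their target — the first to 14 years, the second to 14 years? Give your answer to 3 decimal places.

p₁ = S(14)/S(10) = 499/574 = 0.869338; p₂ = S(14)/S(8) = 499/640 = 0.779688.
P(at least one) = 1 − (1−p₁)(1−p₂) = 1 − 0.130662 × 0.220312 = 0.971214.

0.971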